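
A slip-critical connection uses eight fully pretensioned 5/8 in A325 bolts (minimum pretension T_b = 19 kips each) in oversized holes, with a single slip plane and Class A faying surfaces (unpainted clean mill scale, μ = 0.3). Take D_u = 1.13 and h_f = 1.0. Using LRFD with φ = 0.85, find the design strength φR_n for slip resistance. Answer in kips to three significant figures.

R_n = μ · D_u · h_f · T_b · n_s · n_b = 0.3 × 1.13 × 1.0 × 19 × 1 × 8 = 51.53 kips.
Design strength φR_n = 0.85 × 51.53 = 43.8 kips.

43.8 kips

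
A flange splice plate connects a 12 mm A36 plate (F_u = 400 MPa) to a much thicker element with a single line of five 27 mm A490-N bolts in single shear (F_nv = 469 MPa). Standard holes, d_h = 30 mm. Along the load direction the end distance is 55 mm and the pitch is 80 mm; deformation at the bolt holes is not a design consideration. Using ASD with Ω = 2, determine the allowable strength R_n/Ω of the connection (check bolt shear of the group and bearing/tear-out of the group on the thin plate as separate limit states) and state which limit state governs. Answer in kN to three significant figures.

671 kN (bolt shear governs)

Bolt shear: A_b = π·27²/4 = 572.6 mm²; R_n = 469 × 572.6 × 5 × 1 / 1000 = 1343 kN → 1343 / 2 = 671 kN.
Bearing (1.5 l_c t F_u ≤ 3.0 d t F_u): upper limit = 3.0·27·12·400 / 1000 = 388.8 kN.
  Edge l_c = 55 − 30/2 = 40 → r_n = 288 kN; interior l_c = 80 − 30 = 50 → r_n = 360 kN.
  R_n,bearing = 1·288 + 4·360 = 1728 kN → 1728 / 2 = 864 kN.
Bolt shear governs: 671 kN.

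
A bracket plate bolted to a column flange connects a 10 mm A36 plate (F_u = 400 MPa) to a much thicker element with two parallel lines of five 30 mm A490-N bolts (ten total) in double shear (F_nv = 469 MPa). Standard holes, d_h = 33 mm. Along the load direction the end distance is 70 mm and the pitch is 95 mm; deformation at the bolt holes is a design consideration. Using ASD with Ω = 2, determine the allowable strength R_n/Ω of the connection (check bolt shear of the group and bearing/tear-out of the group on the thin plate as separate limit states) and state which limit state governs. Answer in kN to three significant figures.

Bolt shear: A_b = π·30²/4 = 706.9 mm²; R_n = 469 × 706.9 × 10 × 2 / 1000 = 6630 kN → 6630 / 2 = 3320 kN.
Bearing (1.2 l_c t F_u ≤ 2.4 d t F_u): upper limit = 2.4·30·10·400 / 1000 = 288 kN.
  Edge l_c = 70 − 33/2 = 53.5 → r_n = 256.8 kN; interior l_c = 95 − 33 = 62 → r_n = 288 kN.
  R_n,bearing = 2·256.8 + 8·288 = 2818 kN → 2818 / 2 = 1410 kN.
Bearing governs: 1410 kN.

1410 kN (bearing governs)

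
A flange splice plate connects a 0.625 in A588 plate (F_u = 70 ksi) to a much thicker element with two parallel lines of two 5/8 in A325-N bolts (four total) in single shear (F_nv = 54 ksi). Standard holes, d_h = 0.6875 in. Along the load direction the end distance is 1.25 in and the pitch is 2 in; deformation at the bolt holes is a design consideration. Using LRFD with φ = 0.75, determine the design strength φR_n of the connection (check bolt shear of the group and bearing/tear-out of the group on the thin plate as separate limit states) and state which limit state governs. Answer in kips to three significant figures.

Bolt shear: A_b = π·0.625²/4 = 0.3068 in²; R_n = 54 × 0.3068 × 4 × 1 = 66.27 kips → 0.75 × 66.27 = 49.7 kips.
Bearing (1.2 l_c t F_u ≤ 2.4 d t F_u): upper limit = 2.4·0.625·0.625·70 = 65.62 kips.
  Edge l_c = 1.25 − 0.6875/2 = 0.9062 → r_n = 47.58 kips; interior l_c = 2 − 0.6875 = 1.312 → r_n = 65.62 kips.
  R_n,bearing = 2·47.58 + 2·65.62 = 226.4 kips → 0.75 × 226.4 = 170 kips.
Bolt shear governs: 49.7 kips.

49.7 kips (bolt shear governs)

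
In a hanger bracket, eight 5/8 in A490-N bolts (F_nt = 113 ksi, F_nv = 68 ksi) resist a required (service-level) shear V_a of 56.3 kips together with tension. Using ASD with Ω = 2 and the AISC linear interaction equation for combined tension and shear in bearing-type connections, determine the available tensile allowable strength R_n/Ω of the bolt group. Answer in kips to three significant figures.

86.7 kips

A_b = π·0.625²/4 = 0.3068 in²; f_rv = 56.3 / (8 × 0.3068) = 22.94 ksi.
F'_nt = 1.3 F_nt − (Ω F_nt / F_nv) f_rv = 1.3·113 − (2·113/68)·22.94 = 70.66 ksi, capped at F_nt → F'_nt = 70.66 ksi.
R_n = F'_nt · A_b · n = 70.66 × 0.3068 × 8 = 173.4 kips.
Allowable strength R_n/Ω = 173.4 / 2 = 86.7 kips.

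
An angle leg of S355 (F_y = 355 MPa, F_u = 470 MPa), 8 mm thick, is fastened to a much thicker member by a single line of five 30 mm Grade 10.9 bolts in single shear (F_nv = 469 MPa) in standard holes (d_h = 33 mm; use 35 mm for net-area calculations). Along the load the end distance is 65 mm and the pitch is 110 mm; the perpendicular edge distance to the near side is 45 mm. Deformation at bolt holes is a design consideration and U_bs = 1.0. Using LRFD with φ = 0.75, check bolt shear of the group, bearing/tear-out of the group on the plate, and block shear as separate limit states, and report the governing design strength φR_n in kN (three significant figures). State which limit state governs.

666 kN (block shear governs)

Bolt shear: A_b = π·30²/4 = 706.9 mm²; R_n = 469 × 706.9 × 5 × 1 / 1000 = 1658 kN → 0.75 × 1658 = 1240 kN.
Bearing: edge l_c = 48.5, r_n = 218.8 kN; interior l_c = 77, r_n = 270.7 kN; R_n = 218.8 + 4·270.7 = 1302 kN → 976 kN.
Block shear: A_gv = 4040, A_nv = 2780, A_nt = 220 mm²; R_n = min(0.6F_uA_nv, 0.6F_yA_gv) + U_bs·F_u·A_nt = 887.4 kN → 666 kN.
Block shear governs: 666 kN.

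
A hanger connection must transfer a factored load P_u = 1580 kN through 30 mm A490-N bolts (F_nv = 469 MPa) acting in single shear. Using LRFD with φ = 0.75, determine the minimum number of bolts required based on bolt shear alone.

A_b = π·30²/4 = 706.9 mm².
Per-bolt design strength φR_n = 0.75 × 469 × 706.9 × 1 / 1000 = 248.6 kN.
n ≥ 1580 / 248.6 = 6.355 → use 7 bolts.

7 bolts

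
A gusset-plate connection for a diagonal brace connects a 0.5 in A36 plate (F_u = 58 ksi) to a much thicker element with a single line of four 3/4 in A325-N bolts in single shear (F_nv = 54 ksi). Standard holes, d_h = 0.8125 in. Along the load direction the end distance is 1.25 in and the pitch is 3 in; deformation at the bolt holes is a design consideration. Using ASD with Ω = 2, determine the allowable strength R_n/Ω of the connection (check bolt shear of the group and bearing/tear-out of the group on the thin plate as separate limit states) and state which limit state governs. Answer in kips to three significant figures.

47.7 kips (bolt shear governs)

Bolt shear: A_b = π·0.75²/4 = 0.4418 in²; R_n = 54 × 0.4418 × 4 × 1 = 95.43 kips → 95.43 / 2 = 47.7 kips.
Bearing (1.2 l_c t F_u ≤ 2.4 d t F_u): upper limit = 2.4·0.75·0.5·58 = 52.2 kips.
  Edge l_c = 1.25 − 0.8125/2 = 0.8438 → r_n = 29.36 kips; interior l_c = 3 − 0.8125 = 2.188 → r_n = 52.2 kips.
  R_n,bearing = 1·29.36 + 3·52.2 = 186 kips → 186 / 2 = 93 kips.
Bolt shear governs: 47.7 kips.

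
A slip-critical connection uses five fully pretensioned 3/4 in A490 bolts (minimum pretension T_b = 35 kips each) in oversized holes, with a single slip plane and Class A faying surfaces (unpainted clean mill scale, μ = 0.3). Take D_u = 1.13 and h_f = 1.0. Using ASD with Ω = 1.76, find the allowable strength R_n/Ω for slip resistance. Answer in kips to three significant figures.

33.7 kips

R_n = μ · D_u · h_f · T_b · n_s · n_b = 0.3 × 1.13 × 1.0 × 35 × 1 × 5 = 59.32 kips.
Allowable strength R_n/Ω = 59.32 / 1.76 = 33.7 kips.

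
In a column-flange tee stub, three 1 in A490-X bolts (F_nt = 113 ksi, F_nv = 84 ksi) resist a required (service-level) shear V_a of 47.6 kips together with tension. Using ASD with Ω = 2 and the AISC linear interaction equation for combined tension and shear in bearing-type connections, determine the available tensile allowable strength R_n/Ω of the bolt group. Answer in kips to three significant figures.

109 kips

A_b = π·1²/4 = 0.7854 in²; f_rv = 47.6 / (3 × 0.7854) = 20.2 ksi.
F'_nt = 1.3 F_nt − (Ω F_nt / F_nv) f_rv = 1.3·113 − (2·113/84)·20.2 = 92.55 ksi, capped at F_nt → F'_nt = 92.55 ksi.
R_n = F'_nt · A_b · n = 92.55 × 0.7854 × 3 = 218.1 kips.
Allowable strength R_n/Ω = 218.1 / 2 = 109 kips.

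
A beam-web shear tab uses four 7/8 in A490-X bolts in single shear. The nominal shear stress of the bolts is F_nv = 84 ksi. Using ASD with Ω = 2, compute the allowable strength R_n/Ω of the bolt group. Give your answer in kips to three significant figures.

101 kips

A_b = π × 0.875² / 4 = 0.6013 in².
R_n = F_nv · A_b · n · n_s = 84 × 0.6013 × 4 × 1 = 202 kips.
Allowable strength R_n/Ω = 202 / 2 = 101 kips.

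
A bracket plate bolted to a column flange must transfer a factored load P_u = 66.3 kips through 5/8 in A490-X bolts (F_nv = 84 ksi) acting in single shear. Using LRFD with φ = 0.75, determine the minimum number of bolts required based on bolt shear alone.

A_b = π·0.625²/4 = 0.3068 in².
Per-bolt design strength φR_n = 0.75 × 84 × 0.3068 × 1 = 19.33 kips.
n ≥ 66.3 / 19.33 = 3.43 → use 4 bolts.

4 bolts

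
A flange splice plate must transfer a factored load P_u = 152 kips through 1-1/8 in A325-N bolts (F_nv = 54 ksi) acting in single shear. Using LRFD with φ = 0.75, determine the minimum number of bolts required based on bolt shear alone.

A_b = π·1.125²/4 = 0.994 in².
Per-bolt design strength φR_n = 0.75 × 54 × 0.994 × 1 = 40.26 kips.
n ≥ 152 / 40.26 = 3.776 → use 4 bolts.

4 bolts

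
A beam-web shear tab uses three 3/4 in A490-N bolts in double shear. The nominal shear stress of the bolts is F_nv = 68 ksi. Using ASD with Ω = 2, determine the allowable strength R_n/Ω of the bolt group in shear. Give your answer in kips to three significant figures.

A_b = π × 0.75² / 4 = 0.4418 in².
R_n = F_nv · A_b · n · n_s = 68 × 0.4418 × 3 × 2 = 180.2 kips.
Allowable strength R_n/Ω = 180.2 / 2 = 90.1 kips.

90.1 kips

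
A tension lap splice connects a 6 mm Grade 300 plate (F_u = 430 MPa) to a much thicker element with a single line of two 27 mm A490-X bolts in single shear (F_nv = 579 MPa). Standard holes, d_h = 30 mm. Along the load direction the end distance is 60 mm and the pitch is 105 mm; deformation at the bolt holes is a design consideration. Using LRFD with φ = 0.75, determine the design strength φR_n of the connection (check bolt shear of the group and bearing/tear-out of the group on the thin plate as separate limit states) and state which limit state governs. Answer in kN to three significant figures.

Bolt shear: A_b = π·27²/4 = 572.6 mm²; R_n = 579 × 572.6 × 2 × 1 / 1000 = 663 kN → 0.75 × 663 = 497 kN.
Bearing (1.2 l_c t F_u ≤ 2.4 d t F_u): upper limit = 2.4·27·6·430 / 1000 = 167.2 kN.
  Edge l_c = 60 − 30/2 = 45 → r_n = 139.3 kN; interior l_c = 105 − 30 = 75 → r_n = 167.2 kN.
  R_n,bearing = 1·139.3 + 1·167.2 = 306.5 kN → 0.75 × 306.5 = 230 kN.
Bearing governs: 230 kN.

230 kN (bearing governs)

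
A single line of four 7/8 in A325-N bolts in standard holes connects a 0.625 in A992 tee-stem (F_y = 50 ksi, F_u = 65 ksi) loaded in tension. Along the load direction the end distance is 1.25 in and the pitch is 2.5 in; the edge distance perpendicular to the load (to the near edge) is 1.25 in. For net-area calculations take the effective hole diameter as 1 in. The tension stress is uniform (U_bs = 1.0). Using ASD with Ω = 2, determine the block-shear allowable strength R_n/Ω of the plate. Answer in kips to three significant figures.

Shear plane L_v = 1.25 + 3·2.5 = 8.75 in; A_gv = 8.75 × 0.625 = 5.469 in².
A_nv = (8.75 − 3.5·1) × 0.625 = 3.281 in².
A_nt = (1.25 − 0.5·1) × 0.625 = 0.4688 in².
0.6 F_u A_nv = 128 kips; 0.6 F_y A_gv = 164.1 kips → shear rupture governs the shear term.
R_n = 128 + 1.0 × 65 × 0.4688 = 158.4 kips.
Allowable strength R_n/Ω = 158.4 / 2 = 79.2 kips.

79.2 kips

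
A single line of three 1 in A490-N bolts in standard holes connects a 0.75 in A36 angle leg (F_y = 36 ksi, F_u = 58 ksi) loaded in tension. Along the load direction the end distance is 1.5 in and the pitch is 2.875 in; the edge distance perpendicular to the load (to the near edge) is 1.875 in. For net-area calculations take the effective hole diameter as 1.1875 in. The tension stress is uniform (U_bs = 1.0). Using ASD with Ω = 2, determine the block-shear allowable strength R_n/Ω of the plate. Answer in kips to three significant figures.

83.7 kips

Shear plane L_v = 1.5 + 2·2.875 = 7.25 in; A_gv = 7.25 × 0.75 = 5.438 in².
A_nv = (7.25 − 2.5·1.1875) × 0.75 = 3.211 in².
A_nt = (1.875 − 0.5·1.1875) × 0.75 = 0.9609 in².
0.6 F_u A_nv = 111.7 kips; 0.6 F_y A_gv = 117.4 kips → shear rupture governs the shear term.
R_n = 111.7 + 1.0 × 58 × 0.9609 = 167.5 kips.
Allowable strength R_n/Ω = 167.5 / 2 = 83.7 kips.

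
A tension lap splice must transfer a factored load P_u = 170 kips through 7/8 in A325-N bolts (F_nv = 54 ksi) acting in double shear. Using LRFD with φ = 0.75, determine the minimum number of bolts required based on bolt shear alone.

4 bolts

A_b = π·0.875²/4 = 0.6013 in².
Per-bolt design strength φR_n = 0.75 × 54 × 0.6013 × 2 = 48.71 kips.
n ≥ 170 / 48.71 = 3.49 → use 4 bolts.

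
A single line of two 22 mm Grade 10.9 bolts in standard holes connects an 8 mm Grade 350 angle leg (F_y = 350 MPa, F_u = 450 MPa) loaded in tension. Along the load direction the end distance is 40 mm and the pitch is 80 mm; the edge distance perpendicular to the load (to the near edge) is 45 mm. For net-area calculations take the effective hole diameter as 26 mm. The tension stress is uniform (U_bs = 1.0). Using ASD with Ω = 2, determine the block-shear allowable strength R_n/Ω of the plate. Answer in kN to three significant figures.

Shear plane L_v = 40 + 1·80 = 120 mm; A_gv = 120 × 8 = 960 mm².
A_nv = (120 − 1.5·26) × 8 = 648 mm².
A_nt = (45 − 0.5·26) × 8 = 256 mm².
0.6 F_u A_nv = 175 kN; 0.6 F_y A_gv = 201.6 kN → shear rupture governs the shear term.
R_n = 175 + 1.0 × 450 × 256 / 1000 = 290.2 kN.
Allowable strength R_n/Ω = 290.2 / 2 = 145 kN.

145 kN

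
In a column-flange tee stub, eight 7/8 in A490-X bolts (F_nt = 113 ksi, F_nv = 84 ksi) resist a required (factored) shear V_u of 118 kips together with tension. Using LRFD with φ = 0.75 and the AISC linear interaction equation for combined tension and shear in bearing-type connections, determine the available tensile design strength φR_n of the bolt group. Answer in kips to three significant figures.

371 kips

A_b = π·0.875²/4 = 0.6013 in²; f_rv = 118 / (8 × 0.6013) = 24.53 ksi.
F'_nt = 1.3 F_nt − (F_nt / φF_nv) f_rv = 1.3·113 − (113/(0.75·84))·24.53 = 102.9 ksi, capped at F_nt → F'_nt = 102.9 ksi.
R_n = F'_nt · A_b · n = 102.9 × 0.6013 × 8 = 495 kips.
Design strength φR_n = 0.75 × 495 = 371 kips.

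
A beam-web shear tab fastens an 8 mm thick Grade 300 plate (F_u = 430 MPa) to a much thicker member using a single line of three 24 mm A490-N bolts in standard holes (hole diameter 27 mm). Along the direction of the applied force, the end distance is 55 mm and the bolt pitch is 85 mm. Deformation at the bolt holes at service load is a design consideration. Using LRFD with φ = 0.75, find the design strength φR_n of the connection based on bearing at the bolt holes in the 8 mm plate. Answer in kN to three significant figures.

Per bolt r_n = 1.2 l_c t F_u ≤ 2.4 d t F_u; upper limit = 2.4 × 24 × 8 × 430 / 1000 = 198.1 kN.
Edge bolt: l_c = 55 − 27/2 = 41.5 mm → 1.2 × 41.5 × 8 × 430 / 1000 = 171.3 → r_n = 171.3 kN.
Interior bolts: l_c = 85 − 27 = 58 mm → 1.2 × 58 × 8 × 430 / 1000 = 239.4 → r_n = 198.1 kN.
R_n = 1 × 171.3 + 2 × 198.1 = 567.6 kN.
Design strength φR_n = 0.75 × 567.6 = 426 kN.

426 kN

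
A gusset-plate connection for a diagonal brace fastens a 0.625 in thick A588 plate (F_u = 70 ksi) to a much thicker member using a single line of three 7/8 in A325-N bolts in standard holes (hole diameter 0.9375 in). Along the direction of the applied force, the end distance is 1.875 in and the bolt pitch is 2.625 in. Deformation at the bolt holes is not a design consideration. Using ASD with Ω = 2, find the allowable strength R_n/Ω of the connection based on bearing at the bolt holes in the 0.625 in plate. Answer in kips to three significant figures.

157 kips

Per bolt r_n = 1.5 l_c t F_u ≤ 3.0 d t F_u; upper limit = 3.0 × 0.875 × 0.625 × 70 = 114.8 kips.
Edge bolt: l_c = 1.875 − 0.9375/2 = 1.406 in → 1.5 × 1.406 × 0.625 × 70 = 92.29 → r_n = 92.29 kips.
Interior bolts: l_c = 2.625 − 0.9375 = 1.688 in → 1.5 × 1.688 × 0.625 × 70 = 110.7 → r_n = 110.7 kips.
R_n = 1 × 92.29 + 2 × 110.7 = 313.8 kips.
Allowable strength R_n/Ω = 313.8 / 2 = 157 kips.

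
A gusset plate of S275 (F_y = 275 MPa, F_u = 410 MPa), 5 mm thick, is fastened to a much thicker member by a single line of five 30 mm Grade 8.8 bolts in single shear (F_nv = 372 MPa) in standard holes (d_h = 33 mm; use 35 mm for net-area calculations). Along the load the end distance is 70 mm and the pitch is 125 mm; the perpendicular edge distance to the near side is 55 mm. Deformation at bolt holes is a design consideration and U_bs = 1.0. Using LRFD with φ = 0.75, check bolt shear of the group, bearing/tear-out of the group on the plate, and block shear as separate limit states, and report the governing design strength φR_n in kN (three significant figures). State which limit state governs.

Bolt shear: A_b = π·30²/4 = 706.9 mm²; R_n = 372 × 706.9 × 5 × 1 / 1000 = 1315 kN → 0.75 × 1315 = 986 kN.
Bearing: edge l_c = 53.5, r_n = 131.6 kN; interior l_c = 92, r_n = 147.6 kN; R_n = 131.6 + 4·147.6 = 722 kN → 542 kN.
Block shear: A_gv = 2850, A_nv = 2062, A_nt = 187.5 mm²; R_n = min(0.6F_uA_nv, 0.6F_yA_gv) + U_bs·F_u·A_nt = 547.1 kN → 410 kN.
Block shear governs: 410 kN.

410 kN (block shear governs)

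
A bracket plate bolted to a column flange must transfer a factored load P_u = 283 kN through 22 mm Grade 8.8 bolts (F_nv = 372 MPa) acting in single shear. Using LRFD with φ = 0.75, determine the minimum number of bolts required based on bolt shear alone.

A_b = π·22²/4 = 380.1 mm².
Per-bolt design strength φR_n = 0.75 × 372 × 380.1 × 1 / 1000 = 106.1 kN.
n ≥ 283 / 106.1 = 2.668 → use 3 bolts.

3 bolts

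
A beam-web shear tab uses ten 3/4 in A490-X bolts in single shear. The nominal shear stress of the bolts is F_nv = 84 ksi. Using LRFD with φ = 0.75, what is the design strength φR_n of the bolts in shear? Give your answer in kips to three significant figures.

A_b = π × 0.75² / 4 = 0.4418 in².
R_n = F_nv · A_b · n · n_s = 84 × 0.4418 × 10 × 1 = 371.1 kips.
Design strength φR_n = 0.75 × 371.1 = 278 kips.

278 kips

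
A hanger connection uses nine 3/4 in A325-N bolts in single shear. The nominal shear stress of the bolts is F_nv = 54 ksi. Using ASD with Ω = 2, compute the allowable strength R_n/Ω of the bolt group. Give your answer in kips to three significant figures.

107 kips

A_b = π × 0.75² / 4 = 0.4418 in².
R_n = F_nv · A_b · n · n_s = 54 × 0.4418 × 9 × 1 = 214.7 kips.
Allowable strength R_n/Ω = 214.7 / 2 = 107 kips.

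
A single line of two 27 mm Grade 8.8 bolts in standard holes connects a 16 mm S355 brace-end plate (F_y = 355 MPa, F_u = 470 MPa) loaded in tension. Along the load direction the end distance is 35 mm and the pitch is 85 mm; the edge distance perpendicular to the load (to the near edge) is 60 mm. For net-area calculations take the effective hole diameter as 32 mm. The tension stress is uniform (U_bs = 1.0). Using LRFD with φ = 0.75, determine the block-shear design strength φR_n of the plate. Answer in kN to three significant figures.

Shear plane L_v = 35 + 1·85 = 120 mm; A_gv = 120 × 16 = 1920 mm².
A_nv = (120 − 1.5·32) × 16 = 1152 mm².
A_nt = (60 − 0.5·32) × 16 = 704 mm².
0.6 F_u A_nv = 324.9 kN; 0.6 F_y A_gv = 409 kN → shear rupture governs the shear term.
R_n = 324.9 + 1.0 × 470 × 704 / 1000 = 655.7 kN.
Design strength φR_n = 0.75 × 655.7 = 492 kN.

492 kN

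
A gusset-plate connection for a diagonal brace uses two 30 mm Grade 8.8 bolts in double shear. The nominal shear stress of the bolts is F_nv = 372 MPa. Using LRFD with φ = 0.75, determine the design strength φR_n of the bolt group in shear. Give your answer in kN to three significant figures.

789 kN

A_b = π × 30² / 4 = 706.9 mm².
R_n = F_nv · A_b · n · n_s = 372 × 706.9 × 2 × 2 / 1000 = 1052 kN.
Design strength φR_n = 0.75 × 1052 = 789 kN.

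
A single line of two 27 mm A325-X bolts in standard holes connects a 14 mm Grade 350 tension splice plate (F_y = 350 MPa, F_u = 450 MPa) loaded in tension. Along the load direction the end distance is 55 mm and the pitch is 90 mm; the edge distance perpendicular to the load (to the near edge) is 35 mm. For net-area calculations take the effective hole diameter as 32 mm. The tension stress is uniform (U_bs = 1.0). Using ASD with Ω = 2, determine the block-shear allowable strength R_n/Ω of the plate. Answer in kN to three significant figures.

243 kN

Shear plane L_v = 55 + 1·90 = 145 mm; A_gv = 145 × 14 = 2030 mm².
A_nv = (145 − 1.5·32) × 14 = 1358 mm².
A_nt = (35 − 0.5·32) × 14 = 266 mm².
0.6 F_u A_nv = 366.7 kN; 0.6 F_y A_gv = 426.3 kN → shear rupture governs the shear term.
R_n = 366.7 + 1.0 × 450 × 266 / 1000 = 486.4 kN.
Allowable strength R_n/Ω = 486.4 / 2 = 243 kN.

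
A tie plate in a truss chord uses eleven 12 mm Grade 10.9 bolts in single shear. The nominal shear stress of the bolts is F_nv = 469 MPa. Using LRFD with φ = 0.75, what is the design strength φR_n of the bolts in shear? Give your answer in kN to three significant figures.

438 kN

A_b = π × 12² / 4 = 113.1 mm².
R_n = F_nv · A_b · n · n_s = 469 × 113.1 × 11 × 1 / 1000 = 583.5 kN.
Design strength φR_n = 0.75 × 583.5 = 438 kN.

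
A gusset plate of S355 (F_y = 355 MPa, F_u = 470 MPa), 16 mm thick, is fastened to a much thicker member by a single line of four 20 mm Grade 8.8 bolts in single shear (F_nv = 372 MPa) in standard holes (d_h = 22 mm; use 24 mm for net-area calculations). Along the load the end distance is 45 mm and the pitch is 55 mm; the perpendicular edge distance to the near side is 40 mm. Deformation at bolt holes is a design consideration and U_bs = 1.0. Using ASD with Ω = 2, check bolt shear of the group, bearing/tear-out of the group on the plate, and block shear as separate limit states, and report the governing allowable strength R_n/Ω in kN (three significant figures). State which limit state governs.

234 kN (bolt shear governs)

Bolt shear: A_b = π·20²/4 = 314.2 mm²; R_n = 372 × 314.2 × 4 × 1 / 1000 = 467.5 kN → 467.5 / 2 = 234 kN.
Bearing: edge l_c = 34, r_n = 306.8 kN; interior l_c = 33, r_n = 297.8 kN; R_n = 306.8 + 3·297.8 = 1200 kN → 600 kN.
Block shear: A_gv = 3360, A_nv = 2016, A_nt = 448 mm²; R_n = min(0.6F_uA_nv, 0.6F_yA_gv) + U_bs·F_u·A_nt = 779.1 kN → 390 kN.
Bolt shear governs: 234 kN.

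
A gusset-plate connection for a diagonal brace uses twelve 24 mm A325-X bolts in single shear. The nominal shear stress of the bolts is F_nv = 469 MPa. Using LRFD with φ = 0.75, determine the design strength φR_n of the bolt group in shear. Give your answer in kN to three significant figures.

A_b = π × 24² / 4 = 452.4 mm².
R_n = F_nv · A_b · n · n_s = 469 × 452.4 × 12 × 1 / 1000 = 2546 kN.
Design strength φR_n = 0.75 × 2546 = 1910 kN.

1910 kN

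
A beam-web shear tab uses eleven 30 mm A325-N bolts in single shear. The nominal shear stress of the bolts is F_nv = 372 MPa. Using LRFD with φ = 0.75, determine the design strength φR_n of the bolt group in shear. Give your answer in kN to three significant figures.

A_b = π × 30² / 4 = 706.9 mm².
R_n = F_nv · A_b · n · n_s = 372 × 706.9 × 11 × 1 / 1000 = 2892 kN.
Design strength φR_n = 0.75 × 2892 = 2170 kN.

2170 kN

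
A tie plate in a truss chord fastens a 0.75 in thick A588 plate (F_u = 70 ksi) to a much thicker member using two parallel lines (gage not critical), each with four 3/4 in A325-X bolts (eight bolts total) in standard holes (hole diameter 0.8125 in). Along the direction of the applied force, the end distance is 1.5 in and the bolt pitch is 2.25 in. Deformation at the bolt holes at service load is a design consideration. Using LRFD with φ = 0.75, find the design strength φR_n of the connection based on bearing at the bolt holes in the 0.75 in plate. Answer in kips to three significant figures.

511 kips

Per bolt r_n = 1.2 l_c t F_u ≤ 2.4 d t F_u; upper limit = 2.4 × 0.75 × 0.75 × 70 = 94.5 kips.
Edge bolt: l_c = 1.5 − 0.8125/2 = 1.094 in → 1.2 × 1.094 × 0.75 × 70 = 68.91 → r_n = 68.91 kips.
Interior bolts: l_c = 2.25 − 0.8125 = 1.438 in → 1.2 × 1.438 × 0.75 × 70 = 90.56 → r_n = 90.56 kips.
R_n = 2 × 68.91 + 6 × 90.56 = 681.2 kips.
Design strength φR_n = 0.75 × 681.2 = 511 kips.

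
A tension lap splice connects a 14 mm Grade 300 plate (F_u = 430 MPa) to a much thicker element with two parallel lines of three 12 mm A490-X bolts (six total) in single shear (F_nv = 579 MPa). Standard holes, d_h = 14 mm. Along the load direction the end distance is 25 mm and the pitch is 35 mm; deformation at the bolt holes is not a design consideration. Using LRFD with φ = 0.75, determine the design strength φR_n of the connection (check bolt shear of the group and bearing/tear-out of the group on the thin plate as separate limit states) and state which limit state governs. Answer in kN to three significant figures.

Bolt shear: A_b = π·12²/4 = 113.1 mm²; R_n = 579 × 113.1 × 6 × 1 / 1000 = 392.9 kN → 0.75 × 392.9 = 295 kN.
Bearing (1.5 l_c t F_u ≤ 3.0 d t F_u): upper limit = 3.0·12·14·430 / 1000 = 216.7 kN.
  Edge l_c = 25 − 14/2 = 18 → r_n = 162.5 kN; interior l_c = 35 − 14 = 21 → r_n = 189.6 kN.
  R_n,bearing = 2·162.5 + 4·189.6 = 1084 kN → 0.75 × 1084 = 813 kN.
Bolt shear governs: 295 kN.

295 kN (bolt shear governs)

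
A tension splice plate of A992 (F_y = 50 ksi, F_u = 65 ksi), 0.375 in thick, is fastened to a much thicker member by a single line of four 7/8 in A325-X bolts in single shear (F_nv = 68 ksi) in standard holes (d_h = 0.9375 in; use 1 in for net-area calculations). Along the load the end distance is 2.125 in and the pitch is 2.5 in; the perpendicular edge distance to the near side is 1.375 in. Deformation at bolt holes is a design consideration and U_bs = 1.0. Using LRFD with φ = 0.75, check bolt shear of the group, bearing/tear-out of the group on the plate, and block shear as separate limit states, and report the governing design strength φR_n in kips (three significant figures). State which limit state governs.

Bolt shear: A_b = π·0.875²/4 = 0.6013 in²; R_n = 68 × 0.6013 × 4 × 1 = 163.6 kips → 0.75 × 163.6 = 123 kips.
Bearing: edge l_c = 1.656, r_n = 48.45 kips; interior l_c = 1.562, r_n = 45.7 kips; R_n = 48.45 + 3·45.7 = 185.6 kips → 139 kips.
Block shear: A_gv = 3.609, A_nv = 2.297, A_nt = 0.3281 in²; R_n = min(0.6F_uA_nv, 0.6F_yA_gv) + U_bs·F_u·A_nt = 110.9 kips → 83.2 kips.
Block shear governs: 83.2 kips.

83.2 kips (block shear governs)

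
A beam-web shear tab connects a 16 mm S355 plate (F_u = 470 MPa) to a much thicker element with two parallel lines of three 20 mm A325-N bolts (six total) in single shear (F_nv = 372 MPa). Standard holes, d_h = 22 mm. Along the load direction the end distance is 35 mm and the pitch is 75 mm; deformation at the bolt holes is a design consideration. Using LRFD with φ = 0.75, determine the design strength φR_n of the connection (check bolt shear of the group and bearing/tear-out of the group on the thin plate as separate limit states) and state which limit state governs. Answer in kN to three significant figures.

526 kN (bolt shear governs)

Bolt shear: A_b = π·20²/4 = 314.2 mm²; R_n = 372 × 314.2 × 6 × 1 / 1000 = 701.2 kN → 0.75 × 701.2 = 526 kN.
Bearing (1.2 l_c t F_u ≤ 2.4 d t F_u): upper limit = 2.4·20·16·470 / 1000 = 361 kN.
  Edge l_c = 35 − 22/2 = 24 → r_n = 216.6 kN; interior l_c = 75 − 22 = 53 → r_n = 361 kN.
  R_n,bearing = 2·216.6 + 4·361 = 1877 kN → 0.75 × 1877 = 1410 kN.
Bolt shear governs: 526 kN.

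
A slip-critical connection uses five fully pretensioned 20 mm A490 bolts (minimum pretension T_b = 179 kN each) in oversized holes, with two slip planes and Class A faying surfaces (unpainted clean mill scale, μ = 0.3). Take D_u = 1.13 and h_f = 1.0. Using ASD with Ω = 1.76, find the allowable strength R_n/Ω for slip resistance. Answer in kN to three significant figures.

345 kN

R_n = μ · D_u · h_f · T_b · n_s · n_b = 0.3 × 1.13 × 1.0 × 179 × 2 × 5 = 606.8 kN.
Allowable strength R_n/Ω = 606.8 / 1.76 = 345 kN.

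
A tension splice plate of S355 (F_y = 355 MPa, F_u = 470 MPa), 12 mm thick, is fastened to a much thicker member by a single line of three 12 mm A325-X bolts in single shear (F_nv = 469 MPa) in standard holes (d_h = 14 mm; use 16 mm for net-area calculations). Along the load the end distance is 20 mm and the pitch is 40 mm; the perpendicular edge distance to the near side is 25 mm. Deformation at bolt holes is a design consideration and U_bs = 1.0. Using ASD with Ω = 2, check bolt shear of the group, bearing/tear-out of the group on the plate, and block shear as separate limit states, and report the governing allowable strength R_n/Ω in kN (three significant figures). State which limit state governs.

79.6 kN (bolt shear governs)

Bolt shear: A_b = π·12²/4 = 113.1 mm²; R_n = 469 × 113.1 × 3 × 1 / 1000 = 159.1 kN → 159.1 / 2 = 79.6 kN.
Bearing: edge l_c = 13, r_n = 87.98 kN; interior l_c = 26, r_n = 162.4 kN; R_n = 87.98 + 2·162.4 = 412.8 kN → 206 kN.
Block shear: A_gv = 1200, A_nv = 720, A_nt = 204 mm²; R_n = min(0.6F_uA_nv, 0.6F_yA_gv) + U_bs·F_u·A_nt = 298.9 kN → 149 kN.
Bolt shear governs: 79.6 kN.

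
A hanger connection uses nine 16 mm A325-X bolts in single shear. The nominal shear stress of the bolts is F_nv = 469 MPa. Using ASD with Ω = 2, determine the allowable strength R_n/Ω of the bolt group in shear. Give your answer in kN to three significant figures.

A_b = π × 16² / 4 = 201.1 mm².
R_n = F_nv · A_b · n · n_s = 469 × 201.1 × 9 × 1 / 1000 = 848.7 kN.
Allowable strength R_n/Ω = 848.7 / 2 = 424 kN.

424 kN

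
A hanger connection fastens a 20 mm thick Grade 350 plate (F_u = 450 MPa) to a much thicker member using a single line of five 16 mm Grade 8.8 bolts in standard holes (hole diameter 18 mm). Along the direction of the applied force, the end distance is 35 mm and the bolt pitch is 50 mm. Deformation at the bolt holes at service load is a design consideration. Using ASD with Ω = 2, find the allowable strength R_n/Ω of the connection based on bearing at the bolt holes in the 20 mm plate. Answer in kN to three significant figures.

Per bolt r_n = 1.2 l_c t F_u ≤ 2.4 d t F_u; upper limit = 2.4 × 16 × 20 × 450 / 1000 = 345.6 kN.
Edge bolt: l_c = 35 − 18/2 = 26 mm → 1.2 × 26 × 20 × 450 / 1000 = 280.8 → r_n = 280.8 kN.
Interior bolts: l_c = 50 − 18 = 32 mm → 1.2 × 32 × 20 × 450 / 1000 = 345.6 → r_n = 345.6 kN.
R_n = 1 × 280.8 + 4 × 345.6 = 1663 kN.
Allowable strength R_n/Ω = 1663 / 2 = 832 kN.

832 kN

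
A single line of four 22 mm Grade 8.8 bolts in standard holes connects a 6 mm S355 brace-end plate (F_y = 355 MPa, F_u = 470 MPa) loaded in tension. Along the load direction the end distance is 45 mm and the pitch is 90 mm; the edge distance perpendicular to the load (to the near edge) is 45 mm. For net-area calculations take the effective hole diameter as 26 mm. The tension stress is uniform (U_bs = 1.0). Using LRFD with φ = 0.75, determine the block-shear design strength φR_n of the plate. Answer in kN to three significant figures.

352 kN

Shear plane L_v = 45 + 3·90 = 315 mm; A_gv = 315 × 6 = 1890 mm².
A_nv = (315 − 3.5·26) × 6 = 1344 mm².
A_nt = (45 − 0.5·26) × 6 = 192 mm².
0.6 F_u A_nv = 379 kN; 0.6 F_y A_gv = 402.6 kN → shear rupture governs the shear term.
R_n = 379 + 1.0 × 470 × 192 / 1000 = 469.2 kN.
Design strength φR_n = 0.75 × 469.2 = 352 kN.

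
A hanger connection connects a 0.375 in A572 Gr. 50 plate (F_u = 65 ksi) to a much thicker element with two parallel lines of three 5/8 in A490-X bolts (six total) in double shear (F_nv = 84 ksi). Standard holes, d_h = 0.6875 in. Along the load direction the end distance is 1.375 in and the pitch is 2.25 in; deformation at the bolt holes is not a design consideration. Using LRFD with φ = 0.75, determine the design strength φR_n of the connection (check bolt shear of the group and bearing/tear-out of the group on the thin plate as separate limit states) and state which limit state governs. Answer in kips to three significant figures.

Bolt shear: A_b = π·0.625²/4 = 0.3068 in²; R_n = 84 × 0.3068 × 6 × 2 = 309.3 kips → 0.75 × 309.3 = 232 kips.
Bearing (1.5 l_c t F_u ≤ 3.0 d t F_u): upper limit = 3.0·0.625·0.375·65 = 45.7 kips.
  Edge l_c = 1.375 − 0.6875/2 = 1.031 → r_n = 37.71 kips; interior l_c = 2.25 − 0.6875 = 1.562 → r_n = 45.7 kips.
  R_n,bearing = 2·37.71 + 4·45.7 = 258.2 kips → 0.75 × 258.2 = 194 kips.
Bearing governs: 194 kips.

194 kips (bearing governs)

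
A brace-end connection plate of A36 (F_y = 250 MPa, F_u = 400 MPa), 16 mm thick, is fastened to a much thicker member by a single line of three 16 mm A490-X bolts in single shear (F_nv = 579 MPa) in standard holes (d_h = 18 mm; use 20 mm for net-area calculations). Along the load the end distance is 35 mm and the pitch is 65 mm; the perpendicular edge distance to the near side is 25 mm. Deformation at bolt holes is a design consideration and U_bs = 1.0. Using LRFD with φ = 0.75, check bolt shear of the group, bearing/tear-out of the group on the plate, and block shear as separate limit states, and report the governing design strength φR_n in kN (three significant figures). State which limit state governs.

Bolt shear: A_b = π·16²/4 = 201.1 mm²; R_n = 579 × 201.1 × 3 × 1 / 1000 = 349.2 kN → 0.75 × 349.2 = 262 kN.
Bearing: edge l_c = 26, r_n = 199.7 kN; interior l_c = 47, r_n = 245.8 kN; R_n = 199.7 + 2·245.8 = 691.2 kN → 518 kN.
Block shear: A_gv = 2640, A_nv = 1840, A_nt = 240 mm²; R_n = min(0.6F_uA_nv, 0.6F_yA_gv) + U_bs·F_u·A_nt = 492 kN → 369 kN.
Bolt shear governs: 262 kN.

262 kN (bolt shear governs)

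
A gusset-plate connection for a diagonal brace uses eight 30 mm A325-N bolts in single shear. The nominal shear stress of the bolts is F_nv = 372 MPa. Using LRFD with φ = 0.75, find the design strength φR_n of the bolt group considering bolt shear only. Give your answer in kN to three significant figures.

1580 kN

A_b = π × 30² / 4 = 706.9 mm².
R_n = F_nv · A_b · n · n_s = 372 × 706.9 × 8 × 1 / 1000 = 2104 kN.
Design strength φR_n = 0.75 × 2104 = 1580 kN.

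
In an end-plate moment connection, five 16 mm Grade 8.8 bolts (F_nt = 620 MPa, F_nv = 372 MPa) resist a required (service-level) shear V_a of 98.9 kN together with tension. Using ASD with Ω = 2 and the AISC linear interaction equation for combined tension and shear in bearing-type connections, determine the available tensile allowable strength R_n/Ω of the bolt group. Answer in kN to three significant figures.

A_b = π·16²/4 = 201.1 mm²; f_rv = 98.9 × 1000 / (5 × 201.1) = 98.38 MPa.
F'_nt = 1.3 F_nt − (Ω F_nt / F_nv) f_rv = 1.3·620 − (2·620/372)·98.38 = 478.1 MPa, capped at F_nt → F'_nt = 478.1 MPa.
R_n = F'_nt · A_b · n = 478.1 × 201.1 × 5 / 1000 = 480.6 kN.
Allowable strength R_n/Ω = 480.6 / 2 = 240 kN.

240 kN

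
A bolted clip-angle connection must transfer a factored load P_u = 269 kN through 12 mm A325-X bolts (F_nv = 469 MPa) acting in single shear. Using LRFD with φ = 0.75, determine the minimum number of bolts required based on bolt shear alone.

A_b = π·12²/4 = 113.1 mm².
Per-bolt design strength φR_n = 0.75 × 469 × 113.1 × 1 / 1000 = 39.78 kN.
n ≥ 269 / 39.78 = 6.762 → use 7 bolts.

7 bolts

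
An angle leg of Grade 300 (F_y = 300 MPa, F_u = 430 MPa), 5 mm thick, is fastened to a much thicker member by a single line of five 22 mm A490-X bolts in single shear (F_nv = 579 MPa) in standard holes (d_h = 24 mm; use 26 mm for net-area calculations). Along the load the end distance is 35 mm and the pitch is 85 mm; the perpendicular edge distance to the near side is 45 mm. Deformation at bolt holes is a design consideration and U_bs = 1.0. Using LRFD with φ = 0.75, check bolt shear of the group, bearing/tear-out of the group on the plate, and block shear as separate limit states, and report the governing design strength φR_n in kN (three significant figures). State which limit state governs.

Bolt shear: A_b = π·22²/4 = 380.1 mm²; R_n = 579 × 380.1 × 5 × 1 / 1000 = 1100 kN → 0.75 × 1100 = 825 kN.
Bearing: edge l_c = 23, r_n = 59.34 kN; interior l_c = 61, r_n = 113.5 kN; R_n = 59.34 + 4·113.5 = 513.4 kN → 385 kN.
Block shear: A_gv = 1875, A_nv = 1290, A_nt = 160 mm²; R_n = min(0.6F_uA_nv, 0.6F_yA_gv) + U_bs·F_u·A_nt = 401.6 kN → 301 kN.
Block shear governs: 301 kN.

301 kN (block shear governs)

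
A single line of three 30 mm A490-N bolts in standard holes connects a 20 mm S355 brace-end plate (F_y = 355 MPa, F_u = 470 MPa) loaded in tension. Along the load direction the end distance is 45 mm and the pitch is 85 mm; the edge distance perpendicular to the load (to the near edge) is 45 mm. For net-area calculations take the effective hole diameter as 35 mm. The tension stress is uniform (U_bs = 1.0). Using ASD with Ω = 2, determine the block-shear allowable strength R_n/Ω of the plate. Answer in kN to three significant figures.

489 kN

Shear plane L_v = 45 + 2·85 = 215 mm; A_gv = 215 × 20 = 4300 mm².
A_nv = (215 − 2.5·35) × 20 = 2550 mm².
A_nt = (45 − 0.5·35) × 20 = 550 mm².
0.6 F_u A_nv = 719.1 kN; 0.6 F_y A_gv = 915.9 kN → shear rupture governs the shear term.
R_n = 719.1 + 1.0 × 470 × 550 / 1000 = 977.6 kN.
Allowable strength R_n/Ω = 977.6 / 2 = 489 kN.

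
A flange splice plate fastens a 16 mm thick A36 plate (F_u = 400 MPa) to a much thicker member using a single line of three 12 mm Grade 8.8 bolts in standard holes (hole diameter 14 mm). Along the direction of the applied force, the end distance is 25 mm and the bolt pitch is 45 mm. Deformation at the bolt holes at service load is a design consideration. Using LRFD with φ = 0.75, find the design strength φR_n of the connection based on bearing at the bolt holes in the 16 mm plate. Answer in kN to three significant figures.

380 kN

Per bolt r_n = 1.2 l_c t F_u ≤ 2.4 d t F_u; upper limit = 2.4 × 12 × 16 × 400 / 1000 = 184.3 kN.
Edge bolt: l_c = 25 − 14/2 = 18 mm → 1.2 × 18 × 16 × 400 / 1000 = 138.2 → r_n = 138.2 kN.
Interior bolts: l_c = 45 − 14 = 31 mm → 1.2 × 31 × 16 × 400 / 1000 = 238.1 → r_n = 184.3 kN.
R_n = 1 × 138.2 + 2 × 184.3 = 506.9 kN.
Design strength φR_n = 0.75 × 506.9 = 380 kN.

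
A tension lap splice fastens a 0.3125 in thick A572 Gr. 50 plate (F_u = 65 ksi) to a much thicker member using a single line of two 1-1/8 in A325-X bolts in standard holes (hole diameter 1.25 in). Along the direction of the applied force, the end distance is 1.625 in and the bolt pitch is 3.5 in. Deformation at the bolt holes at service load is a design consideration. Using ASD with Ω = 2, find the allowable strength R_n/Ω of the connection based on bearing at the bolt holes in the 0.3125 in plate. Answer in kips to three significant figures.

39.6 kips

Per bolt r_n = 1.2 l_c t F_u ≤ 2.4 d t F_u; upper limit = 2.4 × 1.125 × 0.3125 × 65 = 54.84 kips.
Edge bolt: l_c = 1.625 − 1.25/2 = 1 in → 1.2 × 1 × 0.3125 × 65 = 24.38 → r_n = 24.38 kips.
Interior bolts: l_c = 3.5 − 1.25 = 2.25 in → 1.2 × 2.25 × 0.3125 × 65 = 54.84 → r_n = 54.84 kips.
R_n = 1 × 24.38 + 1 × 54.84 = 79.22 kips.
Allowable strength R_n/Ω = 79.22 / 2 = 39.6 kips.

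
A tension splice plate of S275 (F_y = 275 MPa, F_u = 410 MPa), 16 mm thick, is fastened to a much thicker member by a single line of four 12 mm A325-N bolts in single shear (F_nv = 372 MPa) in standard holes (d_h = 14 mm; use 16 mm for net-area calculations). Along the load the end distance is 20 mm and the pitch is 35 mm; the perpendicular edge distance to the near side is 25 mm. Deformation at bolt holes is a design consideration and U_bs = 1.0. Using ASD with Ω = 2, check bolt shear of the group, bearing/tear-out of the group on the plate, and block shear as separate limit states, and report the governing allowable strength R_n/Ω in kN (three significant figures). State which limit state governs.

Bolt shear: A_b = π·12²/4 = 113.1 mm²; R_n = 372 × 113.1 × 4 × 1 / 1000 = 168.3 kN → 168.3 / 2 = 84.1 kN.
Bearing: edge l_c = 13, r_n = 102.3 kN; interior l_c = 21, r_n = 165.3 kN; R_n = 102.3 + 3·165.3 = 598.3 kN → 299 kN.
Block shear: A_gv = 2000, A_nv = 1104, A_nt = 272 mm²; R_n = min(0.6F_uA_nv, 0.6F_yA_gv) + U_bs·F_u·A_nt = 383.1 kN → 192 kN.
Bolt shear governs: 84.1 kN.

84.1 kN (bolt shear governs)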